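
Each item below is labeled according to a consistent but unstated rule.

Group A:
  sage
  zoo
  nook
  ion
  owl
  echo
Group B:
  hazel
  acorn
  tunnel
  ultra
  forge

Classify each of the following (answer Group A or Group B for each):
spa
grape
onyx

Group A, Group B, Group A

The simplest hypothesis consistent with all the labels is: length ≤ 4.
spa → length 3 → Group A. grape → length 5 → Group B. onyx → length 4 → Group A.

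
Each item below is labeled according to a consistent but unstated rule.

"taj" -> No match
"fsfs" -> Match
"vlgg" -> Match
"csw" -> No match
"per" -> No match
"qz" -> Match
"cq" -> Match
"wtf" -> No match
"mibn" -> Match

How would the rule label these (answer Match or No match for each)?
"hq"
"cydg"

Match, Match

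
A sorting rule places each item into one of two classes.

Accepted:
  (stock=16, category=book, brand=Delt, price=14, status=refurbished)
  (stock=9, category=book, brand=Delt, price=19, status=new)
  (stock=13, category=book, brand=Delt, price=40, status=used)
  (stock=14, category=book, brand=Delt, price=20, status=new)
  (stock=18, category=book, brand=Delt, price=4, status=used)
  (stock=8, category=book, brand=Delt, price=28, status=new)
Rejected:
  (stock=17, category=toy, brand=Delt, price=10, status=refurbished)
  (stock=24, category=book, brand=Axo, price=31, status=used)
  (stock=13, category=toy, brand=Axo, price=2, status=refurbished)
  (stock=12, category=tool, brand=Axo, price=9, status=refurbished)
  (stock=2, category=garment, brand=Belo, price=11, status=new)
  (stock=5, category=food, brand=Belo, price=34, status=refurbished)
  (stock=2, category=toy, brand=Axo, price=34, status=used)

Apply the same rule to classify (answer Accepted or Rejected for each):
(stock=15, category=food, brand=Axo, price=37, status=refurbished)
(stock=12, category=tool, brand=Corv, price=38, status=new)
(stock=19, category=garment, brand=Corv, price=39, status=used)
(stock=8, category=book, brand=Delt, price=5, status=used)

A rule that fits every label: category is book AND brand is Delt — true of each 'Accepted' example, false of each 'Rejected' one.

Rejected, Rejected, Rejected, Accepted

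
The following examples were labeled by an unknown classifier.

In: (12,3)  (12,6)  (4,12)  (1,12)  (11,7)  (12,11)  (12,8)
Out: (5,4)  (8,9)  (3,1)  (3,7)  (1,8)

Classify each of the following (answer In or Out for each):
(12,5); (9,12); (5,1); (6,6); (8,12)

In, In, Out, Out, In

'In' ⟺ max ≥ 11.
(12,5): In (max 12).
(9,12): In (max 12).
(5,1): Out (max 5).
(6,6): Out (max 6).
(8,12): In (max 12).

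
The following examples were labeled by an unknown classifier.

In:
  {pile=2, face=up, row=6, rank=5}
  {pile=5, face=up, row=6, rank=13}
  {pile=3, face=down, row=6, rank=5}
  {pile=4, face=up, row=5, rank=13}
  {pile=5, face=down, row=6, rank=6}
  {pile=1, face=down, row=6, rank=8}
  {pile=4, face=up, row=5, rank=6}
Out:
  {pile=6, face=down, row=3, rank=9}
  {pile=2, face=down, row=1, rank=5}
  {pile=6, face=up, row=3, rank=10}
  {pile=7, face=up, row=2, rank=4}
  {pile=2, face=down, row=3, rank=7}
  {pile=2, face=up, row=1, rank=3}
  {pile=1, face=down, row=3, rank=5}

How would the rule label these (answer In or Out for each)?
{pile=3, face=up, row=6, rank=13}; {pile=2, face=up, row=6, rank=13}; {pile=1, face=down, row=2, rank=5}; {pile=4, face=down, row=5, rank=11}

In, In, Out, In

One predicate separates the groups cleanly: row ≥ 5.
{pile=3, face=up, row=6, rank=13} → row = 6 → In.
{pile=2, face=up, row=6, rank=13} → row = 6 → In.
{pile=1, face=down, row=2, rank=5} → row = 2 → Out.
{pile=4, face=down, row=5, rank=11} → row = 5 → In.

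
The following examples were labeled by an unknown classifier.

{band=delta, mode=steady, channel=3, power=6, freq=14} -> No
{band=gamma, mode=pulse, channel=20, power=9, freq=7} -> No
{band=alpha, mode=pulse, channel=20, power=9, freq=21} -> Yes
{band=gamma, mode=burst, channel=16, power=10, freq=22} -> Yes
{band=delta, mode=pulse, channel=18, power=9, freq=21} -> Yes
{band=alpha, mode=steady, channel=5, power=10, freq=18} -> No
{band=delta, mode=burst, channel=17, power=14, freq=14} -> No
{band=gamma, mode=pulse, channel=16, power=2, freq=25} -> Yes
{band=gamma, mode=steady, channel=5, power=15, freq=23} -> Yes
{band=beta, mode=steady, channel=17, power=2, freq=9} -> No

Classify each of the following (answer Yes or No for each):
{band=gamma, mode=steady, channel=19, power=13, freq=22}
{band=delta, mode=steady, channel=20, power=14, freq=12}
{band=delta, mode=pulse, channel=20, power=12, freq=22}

Yes, No, Yes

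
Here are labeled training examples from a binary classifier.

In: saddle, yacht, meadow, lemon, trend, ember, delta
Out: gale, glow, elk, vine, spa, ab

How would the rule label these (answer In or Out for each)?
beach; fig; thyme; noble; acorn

In, Out, In, In, In

The common property of the 'In' items is: length ≥ 5. No 'Out' item has it.
beach — length 5, hence In. fig — length 3, hence Out. thyme — length 5, hence In. noble — length 5, hence In. acorn — length 5, hence In.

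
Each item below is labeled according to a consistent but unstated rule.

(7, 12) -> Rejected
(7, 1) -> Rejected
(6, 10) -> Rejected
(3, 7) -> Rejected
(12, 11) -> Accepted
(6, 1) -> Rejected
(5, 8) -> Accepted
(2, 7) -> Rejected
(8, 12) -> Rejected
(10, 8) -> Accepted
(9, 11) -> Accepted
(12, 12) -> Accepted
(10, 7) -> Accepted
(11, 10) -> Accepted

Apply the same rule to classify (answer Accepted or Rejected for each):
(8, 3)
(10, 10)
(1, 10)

Every 'Accepted' example satisfies: |first − second| ≤ 3. None of the 'Rejected' examples do.
(8, 3) — |8−3| = 5, hence Rejected.
(10, 10) — |10−10| = 0, hence Accepted.
(1, 10) — |1−10| = 9, hence Rejected.

Rejected, Accepted, Rejected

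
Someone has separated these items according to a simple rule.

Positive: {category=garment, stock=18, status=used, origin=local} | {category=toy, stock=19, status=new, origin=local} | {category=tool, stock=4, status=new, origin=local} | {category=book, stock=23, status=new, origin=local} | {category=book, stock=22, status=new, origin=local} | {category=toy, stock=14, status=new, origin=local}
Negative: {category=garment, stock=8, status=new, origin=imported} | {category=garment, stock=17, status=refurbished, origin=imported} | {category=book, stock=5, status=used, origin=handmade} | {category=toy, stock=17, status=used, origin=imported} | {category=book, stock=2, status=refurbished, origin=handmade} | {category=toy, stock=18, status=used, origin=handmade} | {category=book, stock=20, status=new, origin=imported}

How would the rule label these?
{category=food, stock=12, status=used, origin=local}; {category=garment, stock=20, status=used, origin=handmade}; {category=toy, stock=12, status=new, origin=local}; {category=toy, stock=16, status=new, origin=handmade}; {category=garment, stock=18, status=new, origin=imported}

Positive, Negative, Positive, Negative, Negative

'Positive' ⟺ origin is local.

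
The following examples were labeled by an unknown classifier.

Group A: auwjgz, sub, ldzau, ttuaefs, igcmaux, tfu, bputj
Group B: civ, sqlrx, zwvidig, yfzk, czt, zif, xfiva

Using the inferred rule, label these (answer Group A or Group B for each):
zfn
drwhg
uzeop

Group B, Group B, Group A

The rule appears to be: contains 'u'.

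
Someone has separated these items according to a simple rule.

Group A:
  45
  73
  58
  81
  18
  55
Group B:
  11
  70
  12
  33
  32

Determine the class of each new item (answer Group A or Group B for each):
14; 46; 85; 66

Group B, Group A, Group A, Group A

All 'Group A' examples share one property — digit sum ≥ 8 — and every 'Group B' example lacks it.
14: digit sum 1+4 = 5, does not pass → Group B.
46: digit sum 4+6 = 10, checks out → Group A.
85: digit sum 8+5 = 13, checks out → Group A.
66: digit sum 6+6 = 12, checks out → Group A.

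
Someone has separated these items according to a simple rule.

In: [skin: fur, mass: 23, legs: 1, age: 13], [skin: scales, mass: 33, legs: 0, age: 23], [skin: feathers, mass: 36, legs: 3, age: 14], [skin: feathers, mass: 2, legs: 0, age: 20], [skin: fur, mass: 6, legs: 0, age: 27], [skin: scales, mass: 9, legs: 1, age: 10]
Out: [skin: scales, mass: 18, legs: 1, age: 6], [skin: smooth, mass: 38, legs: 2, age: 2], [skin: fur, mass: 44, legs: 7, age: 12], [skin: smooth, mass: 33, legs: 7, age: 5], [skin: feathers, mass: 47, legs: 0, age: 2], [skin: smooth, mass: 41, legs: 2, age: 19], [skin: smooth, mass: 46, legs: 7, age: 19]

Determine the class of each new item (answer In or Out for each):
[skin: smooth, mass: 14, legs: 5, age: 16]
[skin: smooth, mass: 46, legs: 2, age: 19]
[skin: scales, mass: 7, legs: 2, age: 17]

In, Out, In

'In' ⟺ mass ≤ 36 AND age ≥ 10.
[skin: smooth, mass: 14, legs: 5, age: 16] — mass = 14, age = 16, hence In.
[skin: smooth, mass: 46, legs: 2, age: 19] — mass = 46, age = 19, hence Out.
[skin: scales, mass: 7, legs: 2, age: 17] — mass = 7, age = 17, hence In.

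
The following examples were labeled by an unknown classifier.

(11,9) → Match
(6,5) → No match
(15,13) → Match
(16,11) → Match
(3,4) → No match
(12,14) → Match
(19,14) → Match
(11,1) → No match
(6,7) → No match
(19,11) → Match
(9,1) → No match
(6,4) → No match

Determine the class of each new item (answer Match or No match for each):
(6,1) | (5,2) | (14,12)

No match, No match, Match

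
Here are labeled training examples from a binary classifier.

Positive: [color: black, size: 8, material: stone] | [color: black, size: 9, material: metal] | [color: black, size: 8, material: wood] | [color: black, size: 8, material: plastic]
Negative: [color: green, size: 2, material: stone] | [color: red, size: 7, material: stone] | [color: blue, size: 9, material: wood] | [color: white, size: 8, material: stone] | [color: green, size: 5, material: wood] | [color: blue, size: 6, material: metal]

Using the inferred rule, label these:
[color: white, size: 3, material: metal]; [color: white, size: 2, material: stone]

Negative, Negative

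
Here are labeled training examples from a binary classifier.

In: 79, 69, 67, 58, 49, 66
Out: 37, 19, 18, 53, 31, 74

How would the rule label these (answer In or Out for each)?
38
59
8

Out, In, Out

One predicate separates the groups cleanly: digit sum ≥ 12.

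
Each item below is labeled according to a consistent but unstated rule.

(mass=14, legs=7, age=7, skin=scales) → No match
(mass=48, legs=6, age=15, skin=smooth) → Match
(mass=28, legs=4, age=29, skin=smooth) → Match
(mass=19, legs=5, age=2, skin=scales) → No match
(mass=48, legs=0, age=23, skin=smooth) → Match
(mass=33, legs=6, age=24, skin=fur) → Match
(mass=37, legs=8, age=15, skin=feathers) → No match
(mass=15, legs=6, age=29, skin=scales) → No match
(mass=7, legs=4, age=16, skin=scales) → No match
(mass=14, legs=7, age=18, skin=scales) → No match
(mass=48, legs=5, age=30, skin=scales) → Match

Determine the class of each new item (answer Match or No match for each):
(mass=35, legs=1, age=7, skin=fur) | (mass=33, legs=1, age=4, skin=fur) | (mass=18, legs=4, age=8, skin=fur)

Match, Match, No match

All 'Match' examples share one property — mass ≥ 28 AND legs ≤ 6 — and every 'No match' example lacks it.
(mass=35, legs=1, age=7, skin=fur) — mass = 35, legs = 1, hence Match. (mass=33, legs=1, age=4, skin=fur) — mass = 33, legs = 1, hence Match. (mass=18, legs=4, age=8, skin=fur) — mass = 18, legs = 4, hence No match.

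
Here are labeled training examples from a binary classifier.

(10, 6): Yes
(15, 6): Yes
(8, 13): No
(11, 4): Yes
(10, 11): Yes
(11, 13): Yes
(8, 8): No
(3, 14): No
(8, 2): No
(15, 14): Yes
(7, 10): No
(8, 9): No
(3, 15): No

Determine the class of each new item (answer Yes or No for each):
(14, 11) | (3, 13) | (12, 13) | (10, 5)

Every 'Yes' example satisfies: first ≥ 9. None of the 'No' examples do.
(14, 11): first 14 — satisfies this, so Yes.
(3, 13): first 3 — doesn't match, so No.
(12, 13): first 12 — satisfies this, so Yes.
(10, 5): first 10 — satisfies this, so Yes.

Yes, No, Yes, Yes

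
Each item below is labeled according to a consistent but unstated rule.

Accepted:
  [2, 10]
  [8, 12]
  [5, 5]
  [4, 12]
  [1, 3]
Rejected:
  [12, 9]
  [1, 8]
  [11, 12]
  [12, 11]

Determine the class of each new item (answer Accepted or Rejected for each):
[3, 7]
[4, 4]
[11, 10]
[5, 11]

Accepted, Accepted, Rejected, Accepted

All 'Accepted' examples share one property — sum is even — and every 'Rejected' example lacks it.
Accepted: [3, 7], since 3+7 = 10.
Accepted: [4, 4], since 4+4 = 8.
Rejected: [11, 10], since 11+10 = 21.
Accepted: [5, 11], since 5+11 = 16.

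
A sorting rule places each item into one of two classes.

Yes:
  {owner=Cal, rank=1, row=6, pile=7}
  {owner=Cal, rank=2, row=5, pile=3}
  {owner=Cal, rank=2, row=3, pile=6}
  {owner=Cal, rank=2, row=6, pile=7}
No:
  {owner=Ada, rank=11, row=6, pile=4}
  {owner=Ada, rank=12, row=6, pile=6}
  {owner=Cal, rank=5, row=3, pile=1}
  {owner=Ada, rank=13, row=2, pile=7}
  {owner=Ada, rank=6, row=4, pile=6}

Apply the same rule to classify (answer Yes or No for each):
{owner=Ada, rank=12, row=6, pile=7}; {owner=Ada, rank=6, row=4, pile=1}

No, No

'Yes' ⟺ rank ≤ 2.
{owner=Ada, rank=12, row=6, pile=7} → rank = 12 → No.
{owner=Ada, rank=6, row=4, pile=1} → rank = 6 → No.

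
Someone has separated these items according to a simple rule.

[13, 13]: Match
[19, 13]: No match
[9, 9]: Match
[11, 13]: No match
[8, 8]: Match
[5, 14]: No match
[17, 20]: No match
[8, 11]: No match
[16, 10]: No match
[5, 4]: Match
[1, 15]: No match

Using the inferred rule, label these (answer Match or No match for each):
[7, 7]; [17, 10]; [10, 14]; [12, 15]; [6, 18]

All 'Match' examples share one property — |first − second| ≤ 1 — and every 'No match' example lacks it.
[7, 7] → |7−7| = 0 → Match. [17, 10] → |17−10| = 7 → No match. [10, 14] → |10−14| = 4 → No match. [12, 15] → |12−15| = 3 → No match. [6, 18] → |6−18| = 12 → No match.

Match, No match, No match, No match, No match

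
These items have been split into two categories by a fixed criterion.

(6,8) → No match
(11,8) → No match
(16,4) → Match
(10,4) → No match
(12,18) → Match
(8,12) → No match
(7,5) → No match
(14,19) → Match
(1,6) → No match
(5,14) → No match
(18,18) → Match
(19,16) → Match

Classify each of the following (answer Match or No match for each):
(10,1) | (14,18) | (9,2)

No match, Match, No match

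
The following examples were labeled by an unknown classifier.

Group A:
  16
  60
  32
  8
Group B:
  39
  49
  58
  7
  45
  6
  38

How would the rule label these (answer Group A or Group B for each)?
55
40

One predicate separates the groups cleanly: multiple of 4.
Group B: 55, since 55 = 4·13 + 3.
Group A: 40, since 40 = 4·10.

Group B, Group A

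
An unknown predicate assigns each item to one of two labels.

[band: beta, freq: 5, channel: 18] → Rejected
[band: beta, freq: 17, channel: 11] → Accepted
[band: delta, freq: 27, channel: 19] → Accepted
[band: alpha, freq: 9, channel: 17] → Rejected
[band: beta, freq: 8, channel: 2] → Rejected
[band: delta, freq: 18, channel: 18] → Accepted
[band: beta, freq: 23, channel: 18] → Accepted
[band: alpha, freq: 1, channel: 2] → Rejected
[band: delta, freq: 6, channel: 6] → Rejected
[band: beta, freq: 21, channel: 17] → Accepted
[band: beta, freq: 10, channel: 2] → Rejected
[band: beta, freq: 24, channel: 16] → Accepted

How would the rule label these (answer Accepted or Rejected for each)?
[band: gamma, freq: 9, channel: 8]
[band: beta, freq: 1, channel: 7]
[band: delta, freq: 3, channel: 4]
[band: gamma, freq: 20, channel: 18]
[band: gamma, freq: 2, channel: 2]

One predicate separates the groups cleanly: freq ≥ 17.
Rejected: [band: gamma, freq: 9, channel: 8], since freq = 9. Rejected: [band: beta, freq: 1, channel: 7], since freq = 1. Rejected: [band: delta, freq: 3, channel: 4], since freq = 3. Accepted: [band: gamma, freq: 20, channel: 18], since freq = 20. Rejected: [band: gamma, freq: 2, channel: 2], since freq = 2.

Rejected, Rejected, Rejected, Accepted, Rejected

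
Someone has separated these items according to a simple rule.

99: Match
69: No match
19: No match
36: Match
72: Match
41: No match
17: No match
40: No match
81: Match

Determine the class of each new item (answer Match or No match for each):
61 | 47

The simplest hypothesis consistent with all the labels is: multiple of 9.
No match: 61, since 61 = 9·6 + 7.
No match: 47, since 47 = 9·5 + 2.

No match, No match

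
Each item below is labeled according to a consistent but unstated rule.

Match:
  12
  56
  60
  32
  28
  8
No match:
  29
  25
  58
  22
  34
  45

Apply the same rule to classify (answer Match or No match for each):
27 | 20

No match, Match

Every 'Match' example satisfies: multiple of 4. None of the 'No match' examples do.
27 — 27 = 4·6 + 3, hence No match.
20 — 20 = 4·5, hence Match.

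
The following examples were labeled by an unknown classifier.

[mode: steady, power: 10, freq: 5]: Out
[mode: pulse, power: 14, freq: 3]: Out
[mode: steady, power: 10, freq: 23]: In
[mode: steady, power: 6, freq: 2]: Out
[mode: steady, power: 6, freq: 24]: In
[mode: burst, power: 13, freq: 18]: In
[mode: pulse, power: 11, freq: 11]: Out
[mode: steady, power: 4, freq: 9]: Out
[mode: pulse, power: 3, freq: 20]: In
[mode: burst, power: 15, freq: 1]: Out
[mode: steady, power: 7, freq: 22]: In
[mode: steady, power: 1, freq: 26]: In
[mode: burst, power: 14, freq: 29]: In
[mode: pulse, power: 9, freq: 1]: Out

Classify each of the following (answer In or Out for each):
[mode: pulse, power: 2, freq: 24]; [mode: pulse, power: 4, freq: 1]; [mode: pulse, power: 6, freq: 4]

In, Out, Out

Rule: freq ≥ 18. This holds for each 'In' example and fails for each 'Out' one.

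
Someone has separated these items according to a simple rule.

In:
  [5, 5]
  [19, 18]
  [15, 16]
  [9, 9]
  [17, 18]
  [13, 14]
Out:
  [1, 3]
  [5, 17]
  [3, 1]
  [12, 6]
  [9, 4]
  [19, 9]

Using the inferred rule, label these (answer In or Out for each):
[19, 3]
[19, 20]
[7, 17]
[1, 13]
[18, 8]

The classifier is using: |first − second| ≤ 1.
[19, 3]: Out (|19−3| = 16).
[19, 20]: In (|19−20| = 1).
[7, 17]: Out (|7−17| = 10).
[1, 13]: Out (|1−13| = 12).
[18, 8]: Out (|18−8| = 10).

Out, In, Out, Out, Out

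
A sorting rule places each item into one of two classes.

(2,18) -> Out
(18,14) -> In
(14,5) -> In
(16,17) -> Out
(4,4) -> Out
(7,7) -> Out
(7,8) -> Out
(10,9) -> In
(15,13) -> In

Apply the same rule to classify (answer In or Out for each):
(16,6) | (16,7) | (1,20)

One predicate separates the groups cleanly: first > second.
(16,6): 16 > 6 — matches, so In. (16,7): 16 > 7 — matches, so In. (1,20): 1 < 20 — does not satisfy this, so Out.

In, In, Out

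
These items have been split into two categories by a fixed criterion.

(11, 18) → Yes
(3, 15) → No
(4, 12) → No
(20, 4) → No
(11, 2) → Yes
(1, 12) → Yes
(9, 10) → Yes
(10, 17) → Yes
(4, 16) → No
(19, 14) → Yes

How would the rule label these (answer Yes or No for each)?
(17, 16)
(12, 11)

Yes, Yes

The common property of the 'Yes' items is: sum is odd. No 'No' item has it.
(17, 16) — 17+16 = 33, hence Yes. (12, 11) — 12+11 = 23, hence Yes.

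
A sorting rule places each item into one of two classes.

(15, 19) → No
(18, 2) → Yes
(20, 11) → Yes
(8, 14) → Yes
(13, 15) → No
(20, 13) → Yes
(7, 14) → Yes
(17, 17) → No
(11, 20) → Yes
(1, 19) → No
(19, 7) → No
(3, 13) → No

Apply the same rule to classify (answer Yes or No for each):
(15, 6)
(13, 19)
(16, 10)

Yes, No, Yes

Every 'Yes' example satisfies: product is even. None of the 'No' examples do.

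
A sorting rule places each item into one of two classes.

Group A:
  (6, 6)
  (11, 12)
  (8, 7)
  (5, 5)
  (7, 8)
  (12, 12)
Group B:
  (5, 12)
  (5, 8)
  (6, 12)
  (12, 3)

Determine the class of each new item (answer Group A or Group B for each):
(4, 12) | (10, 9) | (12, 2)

The common property of the 'Group A' items is: |first − second| ≤ 1. No 'Group B' item has it.
(4, 12): |4−12| = 8, fails the rule → Group B. (10, 9): |10−9| = 1, qualifies → Group A. (12, 2): |12−2| = 10, fails the rule → Group B.

Group B, Group A, Group B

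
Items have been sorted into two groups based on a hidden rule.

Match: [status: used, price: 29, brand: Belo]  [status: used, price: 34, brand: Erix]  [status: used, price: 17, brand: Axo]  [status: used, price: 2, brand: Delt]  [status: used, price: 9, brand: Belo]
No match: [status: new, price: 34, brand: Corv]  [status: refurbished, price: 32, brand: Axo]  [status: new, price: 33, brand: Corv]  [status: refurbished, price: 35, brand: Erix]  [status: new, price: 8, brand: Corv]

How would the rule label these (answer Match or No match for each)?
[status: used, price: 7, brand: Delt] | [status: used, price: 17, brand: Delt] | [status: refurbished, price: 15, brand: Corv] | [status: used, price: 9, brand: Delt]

Match, Match, No match, Match

The simplest hypothesis consistent with all the labels is: status is used.
[status: used, price: 7, brand: Delt] → status is used → Match. [status: used, price: 17, brand: Delt] → status is used → Match. [status: refurbished, price: 15, brand: Corv] → status is refurbished → No match. [status: used, price: 9, brand: Delt] → status is used → Match.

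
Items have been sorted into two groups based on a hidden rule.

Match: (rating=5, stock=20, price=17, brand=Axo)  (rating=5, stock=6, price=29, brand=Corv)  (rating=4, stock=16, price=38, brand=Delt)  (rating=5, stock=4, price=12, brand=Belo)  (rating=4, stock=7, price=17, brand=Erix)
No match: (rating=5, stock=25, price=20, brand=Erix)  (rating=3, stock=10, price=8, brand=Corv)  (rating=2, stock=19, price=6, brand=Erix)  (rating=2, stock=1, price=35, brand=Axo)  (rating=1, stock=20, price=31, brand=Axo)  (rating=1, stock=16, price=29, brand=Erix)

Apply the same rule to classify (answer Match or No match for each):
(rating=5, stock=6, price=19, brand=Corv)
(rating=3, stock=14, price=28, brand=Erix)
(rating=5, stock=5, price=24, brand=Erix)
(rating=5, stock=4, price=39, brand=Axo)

One predicate separates the groups cleanly: rating ≥ 4 AND stock ≤ 20.
Match: (rating=5, stock=6, price=19, brand=Corv), since rating = 5, stock = 6. No match: (rating=3, stock=14, price=28, brand=Erix), since rating = 3, stock = 14. Match: (rating=5, stock=5, price=24, brand=Erix), since rating = 5, stock = 5. Match: (rating=5, stock=4, price=39, brand=Axo), since rating = 5, stock = 4.

Match, No match, Match, Match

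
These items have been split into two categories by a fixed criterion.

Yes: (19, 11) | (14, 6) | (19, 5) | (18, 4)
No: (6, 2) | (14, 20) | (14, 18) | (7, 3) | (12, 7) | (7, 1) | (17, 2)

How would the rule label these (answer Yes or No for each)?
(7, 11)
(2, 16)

The simplest hypothesis consistent with all the labels is: first > second AND sum ≥ 20.

No, No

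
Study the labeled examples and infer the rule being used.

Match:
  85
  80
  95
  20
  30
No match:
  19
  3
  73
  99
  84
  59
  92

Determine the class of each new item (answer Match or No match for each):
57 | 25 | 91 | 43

One predicate separates the groups cleanly: multiple of 5.
57: No match (57 = 5·11 + 2).
25: Match (25 = 5·5).
91: No match (91 = 5·18 + 1).
43: No match (43 = 5·8 + 3).

No match, Match, No match, No match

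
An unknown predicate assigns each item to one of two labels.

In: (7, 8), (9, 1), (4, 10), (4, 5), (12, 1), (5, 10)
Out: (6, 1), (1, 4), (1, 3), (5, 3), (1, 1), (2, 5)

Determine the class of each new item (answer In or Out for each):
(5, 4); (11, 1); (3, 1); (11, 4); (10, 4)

The distinguishing property — sum ≥ 9 — holds for all the 'In' cases and none of the 'Out' cases.
(5, 4) → 5+4 = 9 → In. (11, 1) → 11+1 = 12 → In. (3, 1) → 3+1 = 4 → Out. (11, 4) → 11+4 = 15 → In. (10, 4) → 10+4 = 14 → In.

In, In, Out, In, In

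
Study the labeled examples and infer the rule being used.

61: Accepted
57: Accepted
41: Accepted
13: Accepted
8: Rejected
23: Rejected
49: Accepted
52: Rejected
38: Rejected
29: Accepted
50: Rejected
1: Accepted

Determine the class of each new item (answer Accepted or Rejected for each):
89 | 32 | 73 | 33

Accepted, Rejected, Accepted, Accepted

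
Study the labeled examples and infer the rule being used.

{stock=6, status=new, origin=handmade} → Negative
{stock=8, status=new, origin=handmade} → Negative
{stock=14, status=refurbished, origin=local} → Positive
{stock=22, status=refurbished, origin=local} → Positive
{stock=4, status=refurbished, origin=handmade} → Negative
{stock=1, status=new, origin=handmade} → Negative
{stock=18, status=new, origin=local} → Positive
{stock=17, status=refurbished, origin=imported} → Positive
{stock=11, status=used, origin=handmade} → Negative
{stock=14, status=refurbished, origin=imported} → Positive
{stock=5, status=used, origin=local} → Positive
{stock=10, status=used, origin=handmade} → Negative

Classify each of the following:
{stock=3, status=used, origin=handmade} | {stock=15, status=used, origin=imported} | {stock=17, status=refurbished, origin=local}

The distinguishing property — origin is not handmade — holds for all the 'Positive' cases and none of the 'Negative' cases.
{stock=3, status=used, origin=handmade}: Negative (origin is handmade).
{stock=15, status=used, origin=imported}: Positive (origin is imported).
{stock=17, status=refurbished, origin=local}: Positive (origin is local).

Negative, Positive, Positive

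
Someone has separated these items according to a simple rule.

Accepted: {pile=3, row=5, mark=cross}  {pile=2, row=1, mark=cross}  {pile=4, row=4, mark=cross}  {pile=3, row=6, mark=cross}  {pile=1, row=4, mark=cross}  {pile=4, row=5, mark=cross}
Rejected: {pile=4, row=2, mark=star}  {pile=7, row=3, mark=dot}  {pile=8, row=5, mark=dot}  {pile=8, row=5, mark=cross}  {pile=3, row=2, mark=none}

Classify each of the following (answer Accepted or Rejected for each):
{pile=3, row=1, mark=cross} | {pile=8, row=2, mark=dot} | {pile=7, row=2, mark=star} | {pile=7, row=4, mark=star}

A rule that fits every label: mark is cross AND pile ≤ 4 — true of each 'Accepted' example, false of each 'Rejected' one.
{pile=3, row=1, mark=cross} — mark is cross, pile = 3, hence Accepted. {pile=8, row=2, mark=dot} — mark is dot, pile = 8, hence Rejected. {pile=7, row=2, mark=star} — mark is star, pile = 7, hence Rejected. {pile=7, row=4, mark=star} — mark is star, pile = 7, hence Rejected.

Accepted, Rejected, Rejected, Rejected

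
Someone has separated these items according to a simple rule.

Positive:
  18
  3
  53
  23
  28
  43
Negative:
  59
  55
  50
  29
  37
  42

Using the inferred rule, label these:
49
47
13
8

Negative, Negative, Positive, Positive

The simplest hypothesis consistent with all the labels is: ≡ 3 (mod 5).
49 — 49 mod 5 = 4, hence Negative. 47 — 47 mod 5 = 2, hence Negative. 13 — 13 mod 5 = 3, hence Positive. 8 — 8 mod 5 = 3, hence Positive.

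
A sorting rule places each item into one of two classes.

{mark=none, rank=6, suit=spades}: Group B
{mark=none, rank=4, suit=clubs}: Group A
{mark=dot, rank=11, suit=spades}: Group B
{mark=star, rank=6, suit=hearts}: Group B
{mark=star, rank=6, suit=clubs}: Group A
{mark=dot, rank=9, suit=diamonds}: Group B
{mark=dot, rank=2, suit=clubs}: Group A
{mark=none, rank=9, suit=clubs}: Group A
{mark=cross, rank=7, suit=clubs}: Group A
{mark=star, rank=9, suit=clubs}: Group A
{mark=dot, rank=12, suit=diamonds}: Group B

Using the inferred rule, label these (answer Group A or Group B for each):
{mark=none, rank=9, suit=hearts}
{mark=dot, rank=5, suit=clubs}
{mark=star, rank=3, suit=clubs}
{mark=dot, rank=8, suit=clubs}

Rule: suit is clubs. This holds for each 'Group A' example and fails for each 'Group B' one.
Group B: {mark=none, rank=9, suit=hearts}, since suit is hearts.
Group A: {mark=dot, rank=5, suit=clubs}, since suit is clubs.
Group A: {mark=star, rank=3, suit=clubs}, since suit is clubs.
Group A: {mark=dot, rank=8, suit=clubs}, since suit is clubs.

Group B, Group A, Group A, Group A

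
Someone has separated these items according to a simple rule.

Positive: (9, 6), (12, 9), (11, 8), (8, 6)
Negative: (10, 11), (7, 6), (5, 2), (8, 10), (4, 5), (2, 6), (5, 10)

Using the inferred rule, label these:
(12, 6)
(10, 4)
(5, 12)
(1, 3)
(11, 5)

Positive, Positive, Negative, Negative, Positive

Every 'Positive' example satisfies: first > second AND sum ≥ 14. None of the 'Negative' examples do.
(12, 6): 12 > 6, 12+6 = 18, fits → Positive.
(10, 4): 10 > 4, 10+4 = 14, fits → Positive.
(5, 12): 5 < 12, 5+12 = 17, lacks this property → Negative.
(1, 3): 1 < 3, 1+3 = 4, lacks this property → Negative.
(11, 5): 11 > 5, 11+5 = 16, fits → Positive.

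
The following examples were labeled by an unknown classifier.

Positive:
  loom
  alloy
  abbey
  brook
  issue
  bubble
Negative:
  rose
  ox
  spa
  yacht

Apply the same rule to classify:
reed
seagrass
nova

The pattern is that an item is 'Positive' exactly when: has a double letter.

Positive, Positive, Negative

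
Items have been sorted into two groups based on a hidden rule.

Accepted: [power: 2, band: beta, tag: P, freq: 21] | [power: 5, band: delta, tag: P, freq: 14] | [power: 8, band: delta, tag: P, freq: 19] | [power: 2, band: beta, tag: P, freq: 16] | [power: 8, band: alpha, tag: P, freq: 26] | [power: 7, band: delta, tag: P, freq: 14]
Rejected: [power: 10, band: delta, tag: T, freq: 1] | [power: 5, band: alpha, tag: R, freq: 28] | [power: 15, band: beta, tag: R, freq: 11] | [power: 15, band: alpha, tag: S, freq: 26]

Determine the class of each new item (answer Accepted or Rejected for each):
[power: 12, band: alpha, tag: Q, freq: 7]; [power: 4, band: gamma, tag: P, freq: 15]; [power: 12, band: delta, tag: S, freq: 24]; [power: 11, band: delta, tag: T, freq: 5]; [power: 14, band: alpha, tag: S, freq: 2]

All 'Accepted' examples share one property — tag is P — and every 'Rejected' example lacks it.
[power: 12, band: alpha, tag: Q, freq: 7] → tag is Q → Rejected. [power: 4, band: gamma, tag: P, freq: 15] → tag is P → Accepted. [power: 12, band: delta, tag: S, freq: 24] → tag is S → Rejected. [power: 11, band: delta, tag: T, freq: 5] → tag is T → Rejected. [power: 14, band: alpha, tag: S, freq: 2] → tag is S → Rejected.

Rejected, Accepted, Rejected, Rejected, Rejected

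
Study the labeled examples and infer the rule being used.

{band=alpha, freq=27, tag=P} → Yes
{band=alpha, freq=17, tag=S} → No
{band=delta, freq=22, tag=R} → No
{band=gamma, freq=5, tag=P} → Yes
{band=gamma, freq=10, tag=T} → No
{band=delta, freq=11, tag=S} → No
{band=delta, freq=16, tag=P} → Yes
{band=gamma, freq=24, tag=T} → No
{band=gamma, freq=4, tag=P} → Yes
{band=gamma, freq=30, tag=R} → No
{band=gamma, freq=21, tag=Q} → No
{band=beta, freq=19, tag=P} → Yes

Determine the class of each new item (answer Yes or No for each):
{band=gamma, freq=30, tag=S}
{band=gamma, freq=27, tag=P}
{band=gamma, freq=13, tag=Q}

A rule that fits every label: tag is P — true of each 'Yes' example, false of each 'No' one.

No, Yes, No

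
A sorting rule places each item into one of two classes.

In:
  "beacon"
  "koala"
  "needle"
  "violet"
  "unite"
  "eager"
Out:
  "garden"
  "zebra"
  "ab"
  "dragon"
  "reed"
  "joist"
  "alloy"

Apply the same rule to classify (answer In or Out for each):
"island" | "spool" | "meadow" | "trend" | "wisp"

The rule appears to be: has ≥ 3 vowels.
"island": Out (2 vowels). "spool": Out (2 vowels). "meadow": In (3 vowels). "trend": Out (1 vowel). "wisp": Out (1 vowel).

Out, Out, In, Out, Out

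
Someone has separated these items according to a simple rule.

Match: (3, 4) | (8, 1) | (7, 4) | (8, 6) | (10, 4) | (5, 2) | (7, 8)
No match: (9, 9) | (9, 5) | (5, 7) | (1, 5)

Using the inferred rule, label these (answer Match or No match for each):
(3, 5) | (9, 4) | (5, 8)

A rule that fits every label: product is even — true of each 'Match' example, false of each 'No match' one.
(3, 5): 3·5 = 15 — fails this test, so No match. (9, 4): 9·4 = 36 — satisfies this, so Match. (5, 8): 5·8 = 40 — satisfies this, so Match.

No match, Match, Match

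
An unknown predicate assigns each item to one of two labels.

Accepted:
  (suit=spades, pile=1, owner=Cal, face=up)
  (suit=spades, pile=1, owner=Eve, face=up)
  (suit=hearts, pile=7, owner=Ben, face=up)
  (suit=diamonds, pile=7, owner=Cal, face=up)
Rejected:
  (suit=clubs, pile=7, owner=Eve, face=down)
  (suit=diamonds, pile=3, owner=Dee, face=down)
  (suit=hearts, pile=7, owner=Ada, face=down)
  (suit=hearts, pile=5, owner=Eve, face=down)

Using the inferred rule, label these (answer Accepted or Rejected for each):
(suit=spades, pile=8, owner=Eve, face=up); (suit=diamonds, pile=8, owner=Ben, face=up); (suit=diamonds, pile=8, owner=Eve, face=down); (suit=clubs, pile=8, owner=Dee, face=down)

Accepted, Accepted, Rejected, Rejected

Every 'Accepted' example satisfies: face is up. None of the 'Rejected' examples do.
(suit=spades, pile=8, owner=Eve, face=up) → face is up → Accepted. (suit=diamonds, pile=8, owner=Ben, face=up) → face is up → Accepted. (suit=diamonds, pile=8, owner=Eve, face=down) → face is down → Rejected. (suit=clubs, pile=8, owner=Dee, face=down) → face is down → Rejected.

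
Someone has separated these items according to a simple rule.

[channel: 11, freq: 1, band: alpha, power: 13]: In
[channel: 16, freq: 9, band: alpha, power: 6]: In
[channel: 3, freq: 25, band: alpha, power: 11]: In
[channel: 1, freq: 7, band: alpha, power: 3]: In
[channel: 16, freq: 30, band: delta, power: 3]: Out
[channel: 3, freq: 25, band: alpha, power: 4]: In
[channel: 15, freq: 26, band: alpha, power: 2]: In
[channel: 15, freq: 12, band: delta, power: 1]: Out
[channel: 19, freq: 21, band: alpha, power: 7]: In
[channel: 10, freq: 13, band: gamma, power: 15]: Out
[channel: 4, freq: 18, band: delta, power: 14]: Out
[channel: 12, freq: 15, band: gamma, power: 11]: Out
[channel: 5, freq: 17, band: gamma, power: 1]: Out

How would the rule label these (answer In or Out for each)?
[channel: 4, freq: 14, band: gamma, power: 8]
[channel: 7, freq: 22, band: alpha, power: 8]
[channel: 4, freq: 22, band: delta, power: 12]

Out, In, Out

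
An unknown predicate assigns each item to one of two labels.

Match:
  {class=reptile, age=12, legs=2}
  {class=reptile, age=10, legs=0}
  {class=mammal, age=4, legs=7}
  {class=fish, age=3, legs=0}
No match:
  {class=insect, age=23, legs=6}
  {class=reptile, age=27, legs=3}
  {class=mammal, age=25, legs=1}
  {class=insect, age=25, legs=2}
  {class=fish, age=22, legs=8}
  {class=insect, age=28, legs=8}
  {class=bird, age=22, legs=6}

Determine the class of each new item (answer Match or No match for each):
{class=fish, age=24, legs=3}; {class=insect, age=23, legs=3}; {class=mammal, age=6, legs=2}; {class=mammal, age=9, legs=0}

No match, No match, Match, Match

The classifier is using: age ≤ 12.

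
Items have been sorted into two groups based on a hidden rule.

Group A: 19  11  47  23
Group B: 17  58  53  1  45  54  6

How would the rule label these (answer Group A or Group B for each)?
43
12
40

Group A, Group B, Group B

The simplest hypothesis consistent with all the labels is: ≡ 3 (mod 4).
43: 43 mod 4 = 3 — qualifies, so Group A. 12: 12 mod 4 = 0 — fails this test, so Group B. 40: 40 mod 4 = 0 — fails this test, so Group B.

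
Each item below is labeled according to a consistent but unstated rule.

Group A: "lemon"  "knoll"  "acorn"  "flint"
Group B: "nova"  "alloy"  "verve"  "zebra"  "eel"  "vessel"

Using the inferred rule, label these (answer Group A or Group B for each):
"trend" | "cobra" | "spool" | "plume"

Group A, Group B, Group B, Group B

The common property of the 'Group A' items is: odd length AND contains 'n'. No 'Group B' item has it.
"trend": length 5, has 'n', has this property → Group A. "cobra": length 5, no 'n', doesn't match → Group B. "spool": length 5, no 'n', doesn't match → Group B. "plume": length 5, no 'n', doesn't match → Group B.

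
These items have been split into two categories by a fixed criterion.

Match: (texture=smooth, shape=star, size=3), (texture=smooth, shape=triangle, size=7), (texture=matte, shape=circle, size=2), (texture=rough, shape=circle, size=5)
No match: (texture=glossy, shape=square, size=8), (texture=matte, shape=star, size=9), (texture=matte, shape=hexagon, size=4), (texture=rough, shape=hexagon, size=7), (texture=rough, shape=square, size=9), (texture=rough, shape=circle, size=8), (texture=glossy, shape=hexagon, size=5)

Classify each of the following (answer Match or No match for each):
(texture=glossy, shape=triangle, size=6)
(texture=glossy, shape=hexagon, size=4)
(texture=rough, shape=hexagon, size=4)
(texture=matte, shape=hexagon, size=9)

One predicate separates the groups cleanly: shape is not hexagon AND size ≤ 7.
(texture=glossy, shape=triangle, size=6) — shape is triangle, size = 6, hence Match.
(texture=glossy, shape=hexagon, size=4) — shape is hexagon, size = 4, hence No match.
(texture=rough, shape=hexagon, size=4) — shape is hexagon, size = 4, hence No match.
(texture=matte, shape=hexagon, size=9) — shape is hexagon, size = 9, hence No match.

Match, No match, No match, No match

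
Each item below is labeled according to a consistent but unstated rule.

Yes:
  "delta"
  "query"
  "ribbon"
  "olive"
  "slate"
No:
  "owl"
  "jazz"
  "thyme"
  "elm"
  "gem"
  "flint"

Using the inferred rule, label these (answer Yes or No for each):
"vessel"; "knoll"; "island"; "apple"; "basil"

Yes, No, Yes, Yes, Yes

'Yes' ⟺ has ≥ 2 vowels.
"vessel": 2 vowels, passes → Yes. "knoll": 1 vowel, doesn't qualify → No. "island": 2 vowels, passes → Yes. "apple": 2 vowels, passes → Yes. "basil": 2 vowels, passes → Yes.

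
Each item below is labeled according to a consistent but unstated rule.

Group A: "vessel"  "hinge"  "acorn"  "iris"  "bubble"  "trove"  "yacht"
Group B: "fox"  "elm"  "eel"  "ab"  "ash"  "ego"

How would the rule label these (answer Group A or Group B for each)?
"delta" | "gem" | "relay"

Group A, Group B, Group A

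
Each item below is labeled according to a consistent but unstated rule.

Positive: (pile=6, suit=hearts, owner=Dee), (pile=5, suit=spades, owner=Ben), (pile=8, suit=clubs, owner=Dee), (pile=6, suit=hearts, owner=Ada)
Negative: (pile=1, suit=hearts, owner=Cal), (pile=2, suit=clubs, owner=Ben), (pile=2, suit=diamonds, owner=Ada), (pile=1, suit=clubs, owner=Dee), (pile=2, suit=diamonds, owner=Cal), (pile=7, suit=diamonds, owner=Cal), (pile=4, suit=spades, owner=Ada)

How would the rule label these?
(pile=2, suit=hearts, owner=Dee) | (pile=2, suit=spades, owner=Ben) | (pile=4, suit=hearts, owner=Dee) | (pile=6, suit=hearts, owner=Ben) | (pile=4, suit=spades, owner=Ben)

Negative, Negative, Negative, Positive, Negative

Every 'Positive' example satisfies: pile ≥ 5 AND pile ≠ 7. None of the 'Negative' examples do.
Negative: (pile=2, suit=hearts, owner=Dee), since pile = 2. Negative: (pile=2, suit=spades, owner=Ben), since pile = 2. Negative: (pile=4, suit=hearts, owner=Dee), since pile = 4. Positive: (pile=6, suit=hearts, owner=Ben), since pile = 6. Negative: (pile=4, suit=spades, owner=Ben), since pile = 4.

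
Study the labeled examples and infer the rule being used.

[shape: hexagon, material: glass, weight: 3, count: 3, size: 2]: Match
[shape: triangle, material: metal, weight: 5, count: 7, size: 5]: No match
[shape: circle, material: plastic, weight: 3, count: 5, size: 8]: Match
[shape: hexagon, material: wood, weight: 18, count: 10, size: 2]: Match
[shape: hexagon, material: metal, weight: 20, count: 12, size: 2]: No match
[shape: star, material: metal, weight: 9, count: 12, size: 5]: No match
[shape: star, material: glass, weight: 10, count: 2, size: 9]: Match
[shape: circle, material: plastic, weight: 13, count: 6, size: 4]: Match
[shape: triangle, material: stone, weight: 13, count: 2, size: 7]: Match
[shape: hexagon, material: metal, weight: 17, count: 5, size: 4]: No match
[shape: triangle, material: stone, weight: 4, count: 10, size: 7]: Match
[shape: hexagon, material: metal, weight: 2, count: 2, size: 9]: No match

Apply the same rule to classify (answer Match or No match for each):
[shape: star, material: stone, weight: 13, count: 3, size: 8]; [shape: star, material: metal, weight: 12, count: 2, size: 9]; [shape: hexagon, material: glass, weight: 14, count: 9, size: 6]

The rule appears to be: material is not metal.

Match, No match, Match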